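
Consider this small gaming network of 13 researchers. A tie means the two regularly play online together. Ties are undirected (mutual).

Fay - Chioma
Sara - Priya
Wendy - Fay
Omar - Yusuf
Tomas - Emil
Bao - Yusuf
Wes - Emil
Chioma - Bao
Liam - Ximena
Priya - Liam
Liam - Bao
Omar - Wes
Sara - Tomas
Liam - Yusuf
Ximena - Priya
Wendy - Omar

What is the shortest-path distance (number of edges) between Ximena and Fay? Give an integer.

One shortest route is Ximena – Liam – Bao – Chioma – Fay, which uses 4 edges, and at distance 3 from Ximena we only reach {Chioma, Omar, Tomas}, which does not include Fay. So d(Ximena,Fay) = 4.

4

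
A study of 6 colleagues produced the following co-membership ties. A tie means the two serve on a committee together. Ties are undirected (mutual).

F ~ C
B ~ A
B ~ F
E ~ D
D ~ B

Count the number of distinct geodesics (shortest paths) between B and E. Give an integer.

The shortest distance is 2, and the only length-2 path is B–D–E. So there is exactly 1 shortest path.

1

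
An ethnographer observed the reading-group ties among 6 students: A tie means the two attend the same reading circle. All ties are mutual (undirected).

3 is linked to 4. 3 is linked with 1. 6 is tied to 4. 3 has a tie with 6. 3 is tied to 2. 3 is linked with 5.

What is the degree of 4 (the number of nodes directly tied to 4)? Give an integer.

2

4 is directly tied to 3 and 6. That is 2 neighbors, so the degree of 4 is 2.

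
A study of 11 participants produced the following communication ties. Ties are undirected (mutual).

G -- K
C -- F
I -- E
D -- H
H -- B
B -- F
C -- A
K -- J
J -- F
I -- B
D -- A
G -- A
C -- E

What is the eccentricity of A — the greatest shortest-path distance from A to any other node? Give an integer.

Distances from A: B:3, C:1, D:1, E:2, F:2, G:1, H:2, I:3, J:3, K:2.
The largest is 3 (to J, B, and I), so the eccentricity of A is 3.

3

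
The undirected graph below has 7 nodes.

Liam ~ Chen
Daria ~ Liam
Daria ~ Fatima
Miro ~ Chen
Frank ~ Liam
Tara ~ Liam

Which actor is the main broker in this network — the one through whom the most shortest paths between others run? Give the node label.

Unnormalized betweenness of each node: Chen:5, Daria:5, Fatima:0, Frank:0, Liam:13, Miro:0, Tara:0.
Liam has the largest value, 13, making it the main broker — the node through which the most shortest paths run.

Liam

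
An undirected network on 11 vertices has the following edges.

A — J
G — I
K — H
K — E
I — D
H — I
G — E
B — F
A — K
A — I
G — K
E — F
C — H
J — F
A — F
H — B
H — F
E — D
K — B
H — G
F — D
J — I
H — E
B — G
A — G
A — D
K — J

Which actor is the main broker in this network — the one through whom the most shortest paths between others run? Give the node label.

Unnormalized betweenness of each node: A:49/20, B:9/20, C:0, D:5/6, E:39/20, F:5, G:29/12, H:331/30, I:17/6, J:7/10, K:10/3.
H has the largest value, 331/30, making it the main broker — the node through which the most shortest paths run.

H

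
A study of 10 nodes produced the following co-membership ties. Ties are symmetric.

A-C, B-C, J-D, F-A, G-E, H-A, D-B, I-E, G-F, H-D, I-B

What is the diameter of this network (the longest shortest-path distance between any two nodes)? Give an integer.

5

Eccentricity of each node (its greatest distance to any other): A:3, B:3, C:3, D:4, E:4, F:4, G:5, H:4, I:3, J:5.
The maximum eccentricity is 5, realized for instance by the pair G–J via G – F – A – H – D – J. So the diameter is 5.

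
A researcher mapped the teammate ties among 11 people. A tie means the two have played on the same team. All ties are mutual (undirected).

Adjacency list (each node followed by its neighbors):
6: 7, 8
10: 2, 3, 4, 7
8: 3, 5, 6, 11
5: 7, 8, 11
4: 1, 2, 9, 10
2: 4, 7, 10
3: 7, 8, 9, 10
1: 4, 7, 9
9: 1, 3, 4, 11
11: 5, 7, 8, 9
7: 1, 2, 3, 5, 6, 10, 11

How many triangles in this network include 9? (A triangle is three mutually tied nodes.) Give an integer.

1

9's neighbors: 1, 3, 4, and 11.
Neighbor pairs that are themselves tied: 9–1–4. Each forms one triangle with 9, for 1 in total.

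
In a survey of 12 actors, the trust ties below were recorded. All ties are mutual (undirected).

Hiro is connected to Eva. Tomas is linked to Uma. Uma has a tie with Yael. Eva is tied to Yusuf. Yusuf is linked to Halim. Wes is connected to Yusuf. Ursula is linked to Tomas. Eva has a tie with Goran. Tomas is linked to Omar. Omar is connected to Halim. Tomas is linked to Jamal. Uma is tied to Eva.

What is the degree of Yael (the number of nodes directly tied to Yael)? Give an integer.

Yael is directly tied to Uma. That is 1 neighbor, so the degree of Yael is 1.

1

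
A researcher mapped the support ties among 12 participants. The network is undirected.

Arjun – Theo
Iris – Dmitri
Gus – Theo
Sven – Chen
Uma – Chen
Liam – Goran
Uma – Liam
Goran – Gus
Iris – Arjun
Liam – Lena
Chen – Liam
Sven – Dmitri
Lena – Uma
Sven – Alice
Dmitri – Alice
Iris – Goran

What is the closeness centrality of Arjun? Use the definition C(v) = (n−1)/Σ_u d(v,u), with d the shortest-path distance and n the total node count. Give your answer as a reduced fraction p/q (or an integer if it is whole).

11/29

Distances from Arjun: Alice:3, Chen:4, Dmitri:2, Goran:2, Gus:2, Iris:1, Lena:4, Liam:3, Sven:3, Theo:1, Uma:4. Sum = 29.
n = 12, so closeness = 11/29.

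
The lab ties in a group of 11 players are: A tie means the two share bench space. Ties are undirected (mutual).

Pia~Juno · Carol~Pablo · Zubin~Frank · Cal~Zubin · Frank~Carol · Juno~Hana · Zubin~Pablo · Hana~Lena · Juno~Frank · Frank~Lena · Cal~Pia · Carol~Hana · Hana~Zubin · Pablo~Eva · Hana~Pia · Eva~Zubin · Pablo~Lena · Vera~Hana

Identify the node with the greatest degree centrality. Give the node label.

Hana

Degrees — Cal:2, Carol:3, Eva:2, Frank:4, Hana:6, Juno:3, Lena:3, Pablo:4, Pia:3, Vera:1, Zubin:5.
The maximum is 6, attained only by Hana.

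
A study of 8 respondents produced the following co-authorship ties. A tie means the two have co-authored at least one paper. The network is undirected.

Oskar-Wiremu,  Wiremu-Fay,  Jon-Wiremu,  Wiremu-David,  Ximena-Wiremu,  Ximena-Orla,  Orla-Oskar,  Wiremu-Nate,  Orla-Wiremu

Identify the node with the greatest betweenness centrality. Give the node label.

Unnormalized betweenness of each node: David:0, Fay:0, Jon:0, Nate:0, Orla:1/2, Oskar:0, Wiremu:37/2, Ximena:0.
Wiremu has the largest value, 37/2, making it the main broker — the node through which the most shortest paths run.

Wiremu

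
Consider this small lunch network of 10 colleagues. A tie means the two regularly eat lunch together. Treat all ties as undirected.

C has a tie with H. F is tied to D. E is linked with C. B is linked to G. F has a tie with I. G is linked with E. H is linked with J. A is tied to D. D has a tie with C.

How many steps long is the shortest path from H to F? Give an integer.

One shortest route is H – C – D – F, which uses 3 edges, and at distance 2 from H we only reach {D, E}, which does not include F. So d(H,F) = 3.

3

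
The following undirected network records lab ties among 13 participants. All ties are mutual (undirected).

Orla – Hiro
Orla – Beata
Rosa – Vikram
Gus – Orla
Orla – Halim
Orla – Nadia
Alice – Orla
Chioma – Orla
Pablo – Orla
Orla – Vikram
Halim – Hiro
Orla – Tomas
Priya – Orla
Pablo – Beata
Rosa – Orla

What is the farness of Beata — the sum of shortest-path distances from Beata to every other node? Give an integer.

Distances from Beata: Alice:2, Chioma:2, Gus:2, Halim:2, Hiro:2, Nadia:2, Orla:1, Pablo:1, Priya:2, Rosa:2, Tomas:2, Vikram:2.
Sum = 2 + 2 + 2 + 2 + 2 + 2 + 1 + 1 + 2 + 2 + 2 + 2 = 22.

22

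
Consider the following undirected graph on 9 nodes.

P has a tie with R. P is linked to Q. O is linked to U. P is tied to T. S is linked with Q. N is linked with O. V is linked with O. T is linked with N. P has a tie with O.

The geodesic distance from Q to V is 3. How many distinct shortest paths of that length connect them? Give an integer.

1

The shortest distance is 3, and the only length-3 path is Q–P–O–V. So there is exactly 1 shortest path.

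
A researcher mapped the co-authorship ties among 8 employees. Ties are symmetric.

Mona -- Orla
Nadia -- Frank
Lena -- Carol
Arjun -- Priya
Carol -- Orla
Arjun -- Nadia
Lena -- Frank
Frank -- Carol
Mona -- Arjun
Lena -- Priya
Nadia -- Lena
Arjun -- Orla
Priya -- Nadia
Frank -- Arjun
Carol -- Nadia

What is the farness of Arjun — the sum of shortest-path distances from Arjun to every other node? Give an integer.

9

Distances from Arjun: Carol:2, Frank:1, Lena:2, Mona:1, Nadia:1, Orla:1, Priya:1.
Sum = 2 + 1 + 2 + 1 + 1 + 1 + 1 = 9.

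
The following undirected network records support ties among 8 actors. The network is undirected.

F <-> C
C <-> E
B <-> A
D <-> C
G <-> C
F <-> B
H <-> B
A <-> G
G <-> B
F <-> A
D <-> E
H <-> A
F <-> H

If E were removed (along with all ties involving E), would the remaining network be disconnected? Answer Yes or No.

Even without E, every remaining node can still reach every other (the residual graph is connected), so E is not a cut vertex.

No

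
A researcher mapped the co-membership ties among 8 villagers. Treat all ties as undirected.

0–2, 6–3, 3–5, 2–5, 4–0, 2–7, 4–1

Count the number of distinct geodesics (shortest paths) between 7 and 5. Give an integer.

1

The shortest distance is 2, and the only length-2 path is 7–2–5. So there is exactly 1 shortest path.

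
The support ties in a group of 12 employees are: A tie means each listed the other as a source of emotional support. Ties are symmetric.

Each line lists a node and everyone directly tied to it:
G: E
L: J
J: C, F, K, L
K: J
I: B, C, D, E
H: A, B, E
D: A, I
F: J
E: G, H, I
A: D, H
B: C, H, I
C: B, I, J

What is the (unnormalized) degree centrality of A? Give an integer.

A is directly tied to D and H. That is 2 neighbors, so the degree of A is 2.

2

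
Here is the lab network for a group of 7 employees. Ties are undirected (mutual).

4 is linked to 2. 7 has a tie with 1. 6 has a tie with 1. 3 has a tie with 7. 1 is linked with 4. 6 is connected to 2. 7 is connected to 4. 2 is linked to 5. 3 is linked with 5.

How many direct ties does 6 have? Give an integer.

2

6 is directly tied to 1 and 2. That is 2 neighbors, so the degree of 6 is 2.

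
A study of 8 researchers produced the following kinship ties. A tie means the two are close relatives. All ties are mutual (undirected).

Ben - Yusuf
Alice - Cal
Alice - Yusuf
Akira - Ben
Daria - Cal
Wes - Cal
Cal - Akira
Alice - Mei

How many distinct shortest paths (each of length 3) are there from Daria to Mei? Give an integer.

1

The shortest distance is 3, and the only length-3 path is Daria–Cal–Alice–Mei. So there is exactly 1 shortest path.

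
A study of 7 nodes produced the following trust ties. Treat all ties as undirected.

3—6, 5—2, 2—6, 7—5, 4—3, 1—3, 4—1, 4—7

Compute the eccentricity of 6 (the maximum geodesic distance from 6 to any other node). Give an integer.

3

Distances from 6: 1:2, 2:1, 3:1, 4:2, 5:2, 7:3.
The largest is 3 (to 7), so the eccentricity of 6 is 3.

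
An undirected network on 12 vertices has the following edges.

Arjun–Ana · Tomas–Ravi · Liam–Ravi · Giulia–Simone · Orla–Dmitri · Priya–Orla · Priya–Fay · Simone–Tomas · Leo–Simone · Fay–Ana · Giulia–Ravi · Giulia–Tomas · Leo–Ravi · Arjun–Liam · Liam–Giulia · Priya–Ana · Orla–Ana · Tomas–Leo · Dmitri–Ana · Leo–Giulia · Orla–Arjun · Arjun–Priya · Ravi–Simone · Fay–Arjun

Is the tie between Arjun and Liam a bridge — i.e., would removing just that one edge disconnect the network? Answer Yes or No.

Yes

Without the Arjun–Liam edge there is no alternate route between Arjun and Liam, so the network disconnects. It is a bridge.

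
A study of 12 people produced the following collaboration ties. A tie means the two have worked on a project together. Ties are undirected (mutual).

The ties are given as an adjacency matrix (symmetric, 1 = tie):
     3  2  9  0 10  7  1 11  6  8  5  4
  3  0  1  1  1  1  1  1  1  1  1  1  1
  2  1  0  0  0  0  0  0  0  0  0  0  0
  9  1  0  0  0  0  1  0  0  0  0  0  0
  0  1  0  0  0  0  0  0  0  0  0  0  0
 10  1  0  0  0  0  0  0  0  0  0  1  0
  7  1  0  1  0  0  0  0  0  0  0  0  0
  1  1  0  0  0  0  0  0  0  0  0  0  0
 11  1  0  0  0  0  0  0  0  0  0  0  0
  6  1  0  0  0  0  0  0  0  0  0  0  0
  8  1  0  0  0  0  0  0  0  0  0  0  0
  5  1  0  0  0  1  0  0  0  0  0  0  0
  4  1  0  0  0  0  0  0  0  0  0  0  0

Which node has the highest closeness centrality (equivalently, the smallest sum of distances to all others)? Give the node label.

Farness (sum of distances to all others) for each node — 0:21, 1:21, 2:21, 3:11, 4:21, 5:20, 6:21, 7:20, 8:21, 9:20, 10:20, 11:21.
The smallest farness is 11, for 3, so 3 has the highest closeness.

3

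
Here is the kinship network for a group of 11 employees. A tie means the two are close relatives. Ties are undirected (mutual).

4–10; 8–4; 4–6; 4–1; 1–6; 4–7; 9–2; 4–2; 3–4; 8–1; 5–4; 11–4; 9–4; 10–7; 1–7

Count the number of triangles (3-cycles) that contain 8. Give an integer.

1

8's neighbors: 1 and 4.
Neighbor pairs that are themselves tied: 8–1–4. Each forms one triangle with 8, for 1 in total.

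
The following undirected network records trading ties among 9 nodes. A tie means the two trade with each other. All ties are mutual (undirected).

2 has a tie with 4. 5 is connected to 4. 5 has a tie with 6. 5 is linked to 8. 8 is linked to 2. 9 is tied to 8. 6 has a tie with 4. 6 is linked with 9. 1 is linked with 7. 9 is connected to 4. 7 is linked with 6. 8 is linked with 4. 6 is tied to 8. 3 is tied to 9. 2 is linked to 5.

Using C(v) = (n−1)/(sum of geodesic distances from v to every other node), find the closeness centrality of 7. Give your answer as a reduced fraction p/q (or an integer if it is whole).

Distances from 7: 1:1, 2:3, 3:3, 4:2, 5:2, 6:1, 8:2, 9:2. Sum = 16.
n = 9, so closeness = 8/16 = 1/2.

1/2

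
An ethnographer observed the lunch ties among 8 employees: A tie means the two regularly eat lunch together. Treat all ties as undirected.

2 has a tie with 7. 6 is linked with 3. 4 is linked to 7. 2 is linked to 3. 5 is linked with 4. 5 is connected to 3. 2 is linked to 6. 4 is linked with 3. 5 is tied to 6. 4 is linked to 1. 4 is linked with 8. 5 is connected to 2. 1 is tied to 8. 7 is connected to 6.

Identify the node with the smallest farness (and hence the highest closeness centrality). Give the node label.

Farness (sum of distances to all others) for each node — 1:14, 2:12, 3:10, 4:9, 5:10, 6:12, 7:11, 8:14.
The smallest farness is 9, for 4, so 4 has the highest closeness.

4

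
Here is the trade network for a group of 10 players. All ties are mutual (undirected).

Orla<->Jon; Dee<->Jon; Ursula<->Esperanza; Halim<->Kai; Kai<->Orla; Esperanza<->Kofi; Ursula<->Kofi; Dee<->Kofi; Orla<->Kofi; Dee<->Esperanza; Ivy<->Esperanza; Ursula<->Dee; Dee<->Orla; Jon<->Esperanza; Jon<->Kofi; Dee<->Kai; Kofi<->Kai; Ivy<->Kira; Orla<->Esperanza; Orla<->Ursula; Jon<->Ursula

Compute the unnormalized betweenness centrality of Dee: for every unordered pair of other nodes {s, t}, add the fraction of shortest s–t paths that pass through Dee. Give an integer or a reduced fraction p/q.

10/3

Pairs whose geodesics pass through Dee — Jon–Kai: 1/3; Jon–Halim: 1/3; Ursula–Kai: 1/3; Ursula–Halim: 1/3; Kai–Esperanza: 1/3; Kai–Ivy: 1/3; Kai–Kira: 1/3; Esperanza–Halim: 1/3; Ivy–Halim: 1/3; Kira–Halim: 1/3.
All other pairs contribute 0.
Summing the contributions gives betweenness(Dee) = 10/3.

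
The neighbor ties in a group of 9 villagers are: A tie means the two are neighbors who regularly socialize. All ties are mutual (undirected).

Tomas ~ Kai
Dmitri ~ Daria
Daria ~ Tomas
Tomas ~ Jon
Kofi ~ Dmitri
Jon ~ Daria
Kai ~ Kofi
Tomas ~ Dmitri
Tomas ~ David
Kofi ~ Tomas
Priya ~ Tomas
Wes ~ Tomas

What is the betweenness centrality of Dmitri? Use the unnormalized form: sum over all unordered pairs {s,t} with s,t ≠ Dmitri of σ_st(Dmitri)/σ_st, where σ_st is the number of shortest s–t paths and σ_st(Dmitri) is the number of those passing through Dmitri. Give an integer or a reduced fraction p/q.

Pairs whose geodesics pass through Dmitri — Daria–Kofi: 1/2.
All other pairs contribute 0.
Summing the contributions gives betweenness(Dmitri) = 1/2.

1/2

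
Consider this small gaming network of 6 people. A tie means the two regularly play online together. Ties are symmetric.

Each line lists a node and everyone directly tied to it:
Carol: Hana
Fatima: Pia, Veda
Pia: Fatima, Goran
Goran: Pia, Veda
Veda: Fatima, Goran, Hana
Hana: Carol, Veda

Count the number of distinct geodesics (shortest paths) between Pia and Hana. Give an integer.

2

The shortest distance is 3. The length-3 paths are: Pia–Fatima–Veda–Hana; Pia–Goran–Veda–Hana.
That gives 2 distinct shortest paths.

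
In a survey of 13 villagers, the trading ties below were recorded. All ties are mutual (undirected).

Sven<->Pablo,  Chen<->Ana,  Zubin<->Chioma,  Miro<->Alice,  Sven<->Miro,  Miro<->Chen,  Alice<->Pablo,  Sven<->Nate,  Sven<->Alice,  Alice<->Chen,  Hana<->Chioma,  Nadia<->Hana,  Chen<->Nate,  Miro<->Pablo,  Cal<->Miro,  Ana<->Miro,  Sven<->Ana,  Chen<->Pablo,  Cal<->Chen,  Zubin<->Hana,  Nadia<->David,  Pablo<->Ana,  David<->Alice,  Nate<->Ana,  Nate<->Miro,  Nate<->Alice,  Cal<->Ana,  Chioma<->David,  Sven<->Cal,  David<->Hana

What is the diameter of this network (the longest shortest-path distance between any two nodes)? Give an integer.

Eccentricity of each node (its greatest distance to any other): Alice:3, Ana:5, Cal:5, Chen:4, Chioma:4, David:3, Hana:4, Miro:4, Nadia:4, Nate:4, Pablo:4, Sven:4, Zubin:5.
The maximum eccentricity is 5, realized for instance by the pair Zubin–Cal via Zubin – Chioma – David – Alice – Chen – Cal. So the diameter is 5.

5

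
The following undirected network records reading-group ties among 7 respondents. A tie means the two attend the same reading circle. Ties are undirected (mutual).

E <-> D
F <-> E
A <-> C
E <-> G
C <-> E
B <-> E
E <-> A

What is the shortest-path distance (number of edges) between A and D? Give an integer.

One shortest route is A – E – D, which uses 2 edges, and A and D are not directly tied, so nothing shorter exists. So d(A,D) = 2.

2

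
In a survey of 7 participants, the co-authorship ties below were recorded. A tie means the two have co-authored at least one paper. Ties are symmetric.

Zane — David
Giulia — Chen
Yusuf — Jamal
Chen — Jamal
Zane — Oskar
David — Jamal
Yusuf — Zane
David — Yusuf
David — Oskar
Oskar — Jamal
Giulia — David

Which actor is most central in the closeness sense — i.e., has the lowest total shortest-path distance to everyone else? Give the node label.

David

Farness (sum of distances to all others) for each node — Chen:11, David:7, Giulia:10, Jamal:8, Oskar:9, Yusuf:9, Zane:10.
The smallest farness is 7, for David, so David has the highest closeness.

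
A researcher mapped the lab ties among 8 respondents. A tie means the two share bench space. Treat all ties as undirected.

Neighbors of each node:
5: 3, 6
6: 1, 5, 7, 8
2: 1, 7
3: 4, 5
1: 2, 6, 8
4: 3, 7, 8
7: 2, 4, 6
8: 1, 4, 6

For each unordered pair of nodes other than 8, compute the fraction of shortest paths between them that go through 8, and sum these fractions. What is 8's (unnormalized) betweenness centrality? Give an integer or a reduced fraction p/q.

Pairs whose geodesics pass through 8 — 1–3: 1/2; 1–4: 1; 6–4: 1/2.
All other pairs contribute 0.
Summing the contributions gives betweenness(8) = 2.

2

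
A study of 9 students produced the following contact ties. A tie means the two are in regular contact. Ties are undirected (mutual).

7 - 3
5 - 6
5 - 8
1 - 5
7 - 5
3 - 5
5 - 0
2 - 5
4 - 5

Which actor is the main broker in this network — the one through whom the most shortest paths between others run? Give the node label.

5

Unnormalized betweenness of each node: 0:0, 1:0, 2:0, 3:0, 4:0, 5:27, 6:0, 7:0, 8:0.
5 has the largest value, 27, making it the main broker — the node through which the most shortest paths run.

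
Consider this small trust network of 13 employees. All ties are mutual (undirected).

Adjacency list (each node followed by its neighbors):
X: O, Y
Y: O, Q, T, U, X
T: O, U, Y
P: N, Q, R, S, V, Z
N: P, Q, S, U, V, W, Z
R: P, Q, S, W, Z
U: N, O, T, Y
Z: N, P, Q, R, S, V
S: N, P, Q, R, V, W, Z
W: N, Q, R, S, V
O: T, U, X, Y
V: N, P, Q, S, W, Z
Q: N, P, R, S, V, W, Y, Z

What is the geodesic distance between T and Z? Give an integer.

3

One shortest route is T – U – N – Z, which uses 3 edges, and at distance 2 from T we only reach {N, Q, X}, which does not include Z. So d(T,Z) = 3.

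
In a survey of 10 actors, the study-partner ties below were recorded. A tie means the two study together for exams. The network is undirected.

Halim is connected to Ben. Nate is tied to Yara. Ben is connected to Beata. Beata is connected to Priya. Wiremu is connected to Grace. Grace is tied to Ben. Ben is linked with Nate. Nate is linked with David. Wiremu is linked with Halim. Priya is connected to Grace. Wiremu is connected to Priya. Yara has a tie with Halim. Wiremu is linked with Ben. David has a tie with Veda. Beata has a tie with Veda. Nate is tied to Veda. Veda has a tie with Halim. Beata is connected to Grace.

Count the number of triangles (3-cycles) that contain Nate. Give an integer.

Nate's neighbors: Ben, David, Veda, and Yara.
Neighbor pairs that are themselves tied: Nate–David–Veda. Each forms one triangle with Nate, for 1 in total.

1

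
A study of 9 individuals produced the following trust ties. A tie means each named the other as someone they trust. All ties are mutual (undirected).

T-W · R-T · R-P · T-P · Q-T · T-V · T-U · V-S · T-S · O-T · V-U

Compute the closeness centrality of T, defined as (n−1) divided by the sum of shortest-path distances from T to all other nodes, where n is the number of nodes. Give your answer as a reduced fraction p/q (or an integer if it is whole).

Distances from T: O:1, P:1, Q:1, R:1, S:1, U:1, V:1, W:1. Sum = 8.
n = 9, so closeness = 8/8 = 1.

1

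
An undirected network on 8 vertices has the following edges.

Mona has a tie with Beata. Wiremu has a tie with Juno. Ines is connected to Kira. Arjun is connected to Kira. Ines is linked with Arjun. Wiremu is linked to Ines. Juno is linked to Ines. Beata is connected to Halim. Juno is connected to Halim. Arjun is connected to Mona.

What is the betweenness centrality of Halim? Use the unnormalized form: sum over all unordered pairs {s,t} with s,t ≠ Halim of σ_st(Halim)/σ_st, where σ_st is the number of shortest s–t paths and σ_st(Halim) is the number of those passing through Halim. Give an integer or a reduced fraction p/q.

Pairs whose geodesics pass through Halim — Juno–Beata: 1; Juno–Mona: 1/2; Beata–Ines: 1/2; Beata–Wiremu: 1.
All other pairs contribute 0.
Summing the contributions gives betweenness(Halim) = 3.

3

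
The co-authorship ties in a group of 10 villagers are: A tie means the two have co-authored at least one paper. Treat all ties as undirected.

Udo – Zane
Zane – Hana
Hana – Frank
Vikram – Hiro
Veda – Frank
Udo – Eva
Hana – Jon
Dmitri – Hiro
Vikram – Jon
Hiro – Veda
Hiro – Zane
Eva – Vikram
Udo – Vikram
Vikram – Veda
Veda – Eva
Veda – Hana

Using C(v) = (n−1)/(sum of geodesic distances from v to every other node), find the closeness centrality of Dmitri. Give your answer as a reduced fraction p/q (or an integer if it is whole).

Distances from Dmitri: Eva:3, Frank:3, Hana:3, Hiro:1, Jon:3, Udo:3, Veda:2, Vikram:2, Zane:2. Sum = 22.
n = 10, so closeness = 9/22.

9/22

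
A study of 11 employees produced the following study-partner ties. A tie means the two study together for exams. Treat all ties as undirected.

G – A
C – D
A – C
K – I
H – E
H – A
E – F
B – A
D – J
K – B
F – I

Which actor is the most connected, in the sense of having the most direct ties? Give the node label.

A

Degrees — A:4, B:2, C:2, D:2, E:2, F:2, G:1, H:2, I:2, J:1, K:2.
The maximum is 4, attained only by A.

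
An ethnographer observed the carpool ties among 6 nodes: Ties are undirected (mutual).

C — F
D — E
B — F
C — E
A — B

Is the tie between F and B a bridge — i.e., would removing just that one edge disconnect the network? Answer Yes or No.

Without the F–B edge there is no alternate route between F and B, so the network disconnects. It is a bridge.

Yes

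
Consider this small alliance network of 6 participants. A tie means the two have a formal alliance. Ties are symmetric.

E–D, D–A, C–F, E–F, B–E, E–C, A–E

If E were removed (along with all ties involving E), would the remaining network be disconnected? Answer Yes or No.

Removing E leaves {A and D} with no path to {C and F}, so the network splits into 3 components. E is a cut vertex.

Yes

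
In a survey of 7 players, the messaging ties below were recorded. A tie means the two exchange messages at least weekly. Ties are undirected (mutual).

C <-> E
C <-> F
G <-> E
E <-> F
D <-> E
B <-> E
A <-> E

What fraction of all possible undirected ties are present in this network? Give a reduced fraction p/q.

1/3

There are 7 edges and 7 nodes, so the maximum possible is C(7,2) = 21.
Density = 7/21 = 1/3.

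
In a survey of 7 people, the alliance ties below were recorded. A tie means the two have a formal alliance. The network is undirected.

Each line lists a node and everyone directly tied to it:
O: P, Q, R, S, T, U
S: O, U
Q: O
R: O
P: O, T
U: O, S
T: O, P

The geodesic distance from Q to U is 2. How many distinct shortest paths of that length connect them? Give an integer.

The shortest distance is 2, and the only length-2 path is Q–O–U. So there is exactly 1 shortest path.

1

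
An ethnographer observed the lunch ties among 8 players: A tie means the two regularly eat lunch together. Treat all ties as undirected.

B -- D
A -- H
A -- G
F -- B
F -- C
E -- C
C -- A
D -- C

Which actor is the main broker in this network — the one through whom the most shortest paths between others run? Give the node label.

C

Unnormalized betweenness of each node: A:11, B:1/2, C:31/2, D:5/2, E:0, F:5/2, G:0, H:0.
C has the largest value, 31/2, making it the main broker — the node through which the most shortest paths run.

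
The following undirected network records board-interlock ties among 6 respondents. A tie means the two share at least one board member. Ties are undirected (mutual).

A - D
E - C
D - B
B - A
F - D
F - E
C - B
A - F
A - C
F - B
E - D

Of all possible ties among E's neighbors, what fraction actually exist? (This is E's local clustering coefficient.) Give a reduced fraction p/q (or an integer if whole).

1/3

E's neighbors: C, D, and F (k = 3).
Possible neighbor pairs: C(3,2) = 3. Edges among them: D–F → e = 1.
Clustering(E) = 1/3.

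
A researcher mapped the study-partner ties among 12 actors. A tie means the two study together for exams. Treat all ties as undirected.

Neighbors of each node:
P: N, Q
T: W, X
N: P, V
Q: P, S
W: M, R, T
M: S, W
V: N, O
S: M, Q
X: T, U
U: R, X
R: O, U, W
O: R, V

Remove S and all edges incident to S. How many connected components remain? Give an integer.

S's neighbors (M and Q) remain reachable from one another through other ties, so the rest of the network stays in one piece.

1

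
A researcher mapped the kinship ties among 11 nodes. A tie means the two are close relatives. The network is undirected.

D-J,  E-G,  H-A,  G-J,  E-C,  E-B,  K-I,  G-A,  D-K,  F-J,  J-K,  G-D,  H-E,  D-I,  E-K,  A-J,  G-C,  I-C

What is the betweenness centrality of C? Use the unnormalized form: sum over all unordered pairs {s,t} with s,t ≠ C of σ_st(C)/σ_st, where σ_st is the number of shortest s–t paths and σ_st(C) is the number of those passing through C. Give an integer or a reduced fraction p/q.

9/4

Pairs whose geodesics pass through C — A–I: 1/4; I–G: 1/2; I–E: 1/2; I–H: 1/2; I–B: 1/2.
All other pairs contribute 0.
Summing the contributions gives betweenness(C) = 9/4.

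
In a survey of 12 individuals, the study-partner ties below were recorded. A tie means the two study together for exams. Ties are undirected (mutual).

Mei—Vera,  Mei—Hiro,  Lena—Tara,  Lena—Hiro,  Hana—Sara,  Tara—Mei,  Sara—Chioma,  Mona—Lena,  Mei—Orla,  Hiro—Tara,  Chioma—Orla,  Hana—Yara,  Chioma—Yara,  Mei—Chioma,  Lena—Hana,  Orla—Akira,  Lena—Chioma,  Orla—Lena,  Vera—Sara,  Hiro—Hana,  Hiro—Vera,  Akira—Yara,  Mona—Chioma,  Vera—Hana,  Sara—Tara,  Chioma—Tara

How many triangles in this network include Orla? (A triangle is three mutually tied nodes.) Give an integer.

Orla's neighbors: Akira, Chioma, Lena, and Mei.
Neighbor pairs that are themselves tied: Orla–Chioma–Lena; Orla–Chioma–Mei. Each forms one triangle with Orla, for 2 in total.

2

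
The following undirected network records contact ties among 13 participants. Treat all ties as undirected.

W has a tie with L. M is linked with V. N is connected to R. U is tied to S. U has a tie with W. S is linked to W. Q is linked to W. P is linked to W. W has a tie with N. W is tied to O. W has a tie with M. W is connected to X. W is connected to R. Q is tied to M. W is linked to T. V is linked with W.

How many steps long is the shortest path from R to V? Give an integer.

One shortest route is R – W – V, which uses 2 edges, and R and V are not directly tied, so nothing shorter exists. So d(R,V) = 2.

2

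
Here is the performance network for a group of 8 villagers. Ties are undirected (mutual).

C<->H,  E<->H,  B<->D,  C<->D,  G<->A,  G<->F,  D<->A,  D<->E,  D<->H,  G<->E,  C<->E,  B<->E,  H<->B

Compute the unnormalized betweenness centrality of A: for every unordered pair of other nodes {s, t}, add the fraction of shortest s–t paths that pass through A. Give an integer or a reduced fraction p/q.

1

Pairs whose geodesics pass through A — G–D: 1/2; F–D: 1/2.
All other pairs contribute 0.
Summing the contributions gives betweenness(A) = 1.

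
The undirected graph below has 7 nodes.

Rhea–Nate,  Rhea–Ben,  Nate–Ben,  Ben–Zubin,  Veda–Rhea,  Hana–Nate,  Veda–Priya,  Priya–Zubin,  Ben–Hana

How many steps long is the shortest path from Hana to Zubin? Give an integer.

2

One shortest route is Hana – Ben – Zubin, which uses 2 edges, and Hana and Zubin are not directly tied, so nothing shorter exists. So d(Hana,Zubin) = 2.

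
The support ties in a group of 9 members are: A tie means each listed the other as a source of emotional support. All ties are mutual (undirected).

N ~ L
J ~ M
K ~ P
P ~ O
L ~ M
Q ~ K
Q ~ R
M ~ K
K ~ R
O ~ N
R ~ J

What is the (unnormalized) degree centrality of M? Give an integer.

M is directly tied to J, K, and L. That is 3 neighbors, so the degree of M is 3.

3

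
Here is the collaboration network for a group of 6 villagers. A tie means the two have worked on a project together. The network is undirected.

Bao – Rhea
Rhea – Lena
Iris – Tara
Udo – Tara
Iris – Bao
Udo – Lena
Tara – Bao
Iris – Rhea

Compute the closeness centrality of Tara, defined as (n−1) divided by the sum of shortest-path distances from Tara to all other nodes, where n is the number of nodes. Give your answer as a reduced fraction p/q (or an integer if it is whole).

Distances from Tara: Bao:1, Iris:1, Lena:2, Rhea:2, Udo:1. Sum = 7.
n = 6, so closeness = 5/7.

5/7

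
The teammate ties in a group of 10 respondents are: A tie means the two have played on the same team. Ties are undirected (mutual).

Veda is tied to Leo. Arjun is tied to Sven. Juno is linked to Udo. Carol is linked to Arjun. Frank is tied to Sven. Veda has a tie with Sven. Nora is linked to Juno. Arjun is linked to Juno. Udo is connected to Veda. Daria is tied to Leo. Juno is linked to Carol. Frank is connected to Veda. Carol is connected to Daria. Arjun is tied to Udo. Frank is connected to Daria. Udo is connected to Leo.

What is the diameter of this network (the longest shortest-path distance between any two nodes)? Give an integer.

Eccentricity of each node (its greatest distance to any other): Arjun:2, Carol:3, Daria:3, Frank:4, Juno:3, Leo:3, Nora:4, Sven:3, Udo:2, Veda:3.
The maximum eccentricity is 4, realized for instance by the pair Frank–Nora via Frank – Sven – Arjun – Juno – Nora. So the diameter is 4.

4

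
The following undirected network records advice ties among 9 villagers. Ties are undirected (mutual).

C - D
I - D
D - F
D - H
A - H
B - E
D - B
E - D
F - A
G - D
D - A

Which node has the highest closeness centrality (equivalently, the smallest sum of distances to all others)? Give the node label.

Farness (sum of distances to all others) for each node — A:13, B:14, C:15, D:8, E:14, F:14, G:15, H:14, I:15.
The smallest farness is 8, for D, so D has the highest closeness.

D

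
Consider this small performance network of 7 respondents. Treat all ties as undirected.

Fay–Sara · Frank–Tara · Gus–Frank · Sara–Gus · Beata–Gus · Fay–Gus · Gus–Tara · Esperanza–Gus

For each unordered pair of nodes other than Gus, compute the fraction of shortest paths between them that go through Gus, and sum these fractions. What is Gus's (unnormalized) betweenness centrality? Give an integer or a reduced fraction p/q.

Pairs whose geodesics pass through Gus — Beata–Sara: 1; Beata–Esperanza: 1; Beata–Frank: 1; Beata–Fay: 1; Beata–Tara: 1; Sara–Esperanza: 1; Sara–Frank: 1; Sara–Tara: 1; Esperanza–Frank: 1; Esperanza–Fay: 1; Esperanza–Tara: 1; Frank–Fay: 1; Fay–Tara: 1.
All other pairs contribute 0.
Summing the contributions gives betweenness(Gus) = 13.

13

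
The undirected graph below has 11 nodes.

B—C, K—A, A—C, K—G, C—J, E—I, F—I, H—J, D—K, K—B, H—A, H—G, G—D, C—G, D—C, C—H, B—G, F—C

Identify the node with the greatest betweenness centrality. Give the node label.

C

Unnormalized betweenness of each node: A:11/6, B:7/6, C:82/3, D:7/6, E:0, F:16, G:19/6, H:5/3, I:9, J:0, K:5/3.
C has the largest value, 82/3, making it the main broker — the node through which the most shortest paths run.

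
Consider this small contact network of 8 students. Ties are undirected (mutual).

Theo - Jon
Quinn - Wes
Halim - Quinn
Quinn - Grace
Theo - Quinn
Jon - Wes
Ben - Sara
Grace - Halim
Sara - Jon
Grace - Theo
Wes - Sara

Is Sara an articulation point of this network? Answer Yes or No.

Removing Sara leaves {Grace, Halim, Jon, Quinn, Theo, and Wes} with no path to {Ben}, so the network splits into 2 components. Sara is a cut vertex.

Yes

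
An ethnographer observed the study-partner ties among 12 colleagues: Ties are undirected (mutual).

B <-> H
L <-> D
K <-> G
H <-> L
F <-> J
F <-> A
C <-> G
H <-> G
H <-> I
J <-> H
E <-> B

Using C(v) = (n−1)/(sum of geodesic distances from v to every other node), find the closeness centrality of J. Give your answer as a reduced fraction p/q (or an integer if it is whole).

11/24

Distances from J: A:2, B:2, C:3, D:3, E:3, F:1, G:2, H:1, I:2, K:3, L:2. Sum = 24.
n = 12, so closeness = 11/24.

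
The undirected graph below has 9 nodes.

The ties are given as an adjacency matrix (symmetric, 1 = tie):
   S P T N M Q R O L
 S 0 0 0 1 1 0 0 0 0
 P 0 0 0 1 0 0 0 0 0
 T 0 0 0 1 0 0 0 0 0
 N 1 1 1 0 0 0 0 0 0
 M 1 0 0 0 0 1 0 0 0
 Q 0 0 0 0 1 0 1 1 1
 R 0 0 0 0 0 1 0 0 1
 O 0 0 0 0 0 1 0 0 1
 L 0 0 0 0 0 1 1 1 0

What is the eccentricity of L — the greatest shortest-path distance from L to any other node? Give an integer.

Distances from L: M:2, N:4, O:1, P:5, Q:1, R:1, S:3, T:5.
The largest is 5 (to P and T), so the eccentricity of L is 5.

5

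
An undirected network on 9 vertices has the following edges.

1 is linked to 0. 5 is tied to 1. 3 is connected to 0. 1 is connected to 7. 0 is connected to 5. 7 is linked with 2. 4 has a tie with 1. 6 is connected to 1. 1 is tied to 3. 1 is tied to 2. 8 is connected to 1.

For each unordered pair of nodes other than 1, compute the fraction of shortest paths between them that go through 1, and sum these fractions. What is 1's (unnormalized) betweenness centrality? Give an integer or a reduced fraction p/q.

Pairs whose geodesics pass through 1 — 8–6: 1; 8–0: 1; 8–7: 1; 8–2: 1; 8–4: 1; 8–5: 1; 8–3: 1; 6–0: 1; 6–7: 1; 6–2: 1; 6–4: 1; 6–5: 1; 6–3: 1; 0–7: 1 … (+11 more pairs).
All other pairs contribute 0.
Summing the contributions gives betweenness(1) = 49/2.

49/2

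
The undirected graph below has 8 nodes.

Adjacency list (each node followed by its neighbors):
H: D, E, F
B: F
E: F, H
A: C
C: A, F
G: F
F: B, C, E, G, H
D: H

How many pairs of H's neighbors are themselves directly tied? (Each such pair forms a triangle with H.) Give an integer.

1

H's neighbors: D, E, and F.
Neighbor pairs that are themselves tied: H–E–F. Each forms one triangle with H, for 1 in total.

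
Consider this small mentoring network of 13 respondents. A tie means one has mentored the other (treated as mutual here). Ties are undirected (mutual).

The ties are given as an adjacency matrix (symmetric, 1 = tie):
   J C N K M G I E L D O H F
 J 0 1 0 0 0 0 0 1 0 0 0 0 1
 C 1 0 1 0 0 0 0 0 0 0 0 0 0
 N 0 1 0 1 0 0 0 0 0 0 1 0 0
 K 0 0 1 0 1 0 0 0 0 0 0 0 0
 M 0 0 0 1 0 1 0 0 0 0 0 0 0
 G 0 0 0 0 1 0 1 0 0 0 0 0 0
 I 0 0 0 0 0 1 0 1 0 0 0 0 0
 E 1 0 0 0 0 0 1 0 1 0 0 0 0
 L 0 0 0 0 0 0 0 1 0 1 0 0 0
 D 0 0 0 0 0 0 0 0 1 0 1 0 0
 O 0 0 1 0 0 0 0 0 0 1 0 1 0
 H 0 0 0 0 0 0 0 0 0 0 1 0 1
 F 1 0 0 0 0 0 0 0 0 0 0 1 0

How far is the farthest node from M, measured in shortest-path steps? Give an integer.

5

Distances from M: C:3, D:4, E:3, F:5, G:1, H:4, I:2, J:4, K:1, L:4, N:2, O:3.
The largest is 5 (to F), so the eccentricity of M is 5.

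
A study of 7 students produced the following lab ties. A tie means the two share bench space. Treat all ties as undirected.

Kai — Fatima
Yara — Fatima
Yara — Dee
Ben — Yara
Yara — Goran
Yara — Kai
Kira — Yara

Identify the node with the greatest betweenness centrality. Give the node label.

Unnormalized betweenness of each node: Ben:0, Dee:0, Fatima:0, Goran:0, Kai:0, Kira:0, Yara:14.
Yara has the largest value, 14, making it the main broker — the node through which the most shortest paths run.

Yara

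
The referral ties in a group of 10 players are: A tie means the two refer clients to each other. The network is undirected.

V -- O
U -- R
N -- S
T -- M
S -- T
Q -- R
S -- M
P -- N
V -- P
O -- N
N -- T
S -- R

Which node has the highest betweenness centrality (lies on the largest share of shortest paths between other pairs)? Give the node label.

Unnormalized betweenness of each node: M:0, N:37/2, O:7/2, P:7/2, Q:0, R:15, S:20, T:2, U:0, V:1/2.
S has the largest value, 20, making it the main broker — the node through which the most shortest paths run.

S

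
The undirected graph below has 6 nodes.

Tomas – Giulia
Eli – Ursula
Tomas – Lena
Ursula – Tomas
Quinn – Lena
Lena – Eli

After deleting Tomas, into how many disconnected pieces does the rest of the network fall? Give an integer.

Without Tomas, the remaining ties split the others into: {Eli, Lena, Quinn, Ursula}; {Giulia}.
That's 2 separate components.

2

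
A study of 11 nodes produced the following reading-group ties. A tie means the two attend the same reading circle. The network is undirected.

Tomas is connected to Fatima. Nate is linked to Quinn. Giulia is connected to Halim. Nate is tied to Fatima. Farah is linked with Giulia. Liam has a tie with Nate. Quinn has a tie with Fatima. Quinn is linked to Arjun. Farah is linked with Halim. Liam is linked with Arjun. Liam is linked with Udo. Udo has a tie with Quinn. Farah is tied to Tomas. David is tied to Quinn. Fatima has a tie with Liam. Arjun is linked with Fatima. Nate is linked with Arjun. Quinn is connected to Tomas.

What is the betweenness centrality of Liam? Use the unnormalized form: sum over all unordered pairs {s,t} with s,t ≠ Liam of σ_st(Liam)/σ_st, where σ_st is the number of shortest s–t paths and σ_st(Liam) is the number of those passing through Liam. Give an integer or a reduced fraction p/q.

Pairs whose geodesics pass through Liam — Fatima–Udo: 1/2; Arjun–Udo: 1/2; Udo–Nate: 1/2.
All other pairs contribute 0.
Summing the contributions gives betweenness(Liam) = 3/2.

3/2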